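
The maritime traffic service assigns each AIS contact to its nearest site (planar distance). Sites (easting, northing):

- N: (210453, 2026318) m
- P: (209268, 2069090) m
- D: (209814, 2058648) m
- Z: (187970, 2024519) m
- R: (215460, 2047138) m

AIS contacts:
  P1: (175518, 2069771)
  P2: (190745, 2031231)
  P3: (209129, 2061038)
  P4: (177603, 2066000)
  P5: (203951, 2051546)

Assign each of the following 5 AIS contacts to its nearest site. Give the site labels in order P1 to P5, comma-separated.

P1 → P (d²=1139526261.00)
P2 → Z (d²=52751569.00)
P3 → D (d²=6181325.00)
P4 → P (d²=1012220325.00)
P5 → D (d²=84813173.00)

P, Z, D, P, D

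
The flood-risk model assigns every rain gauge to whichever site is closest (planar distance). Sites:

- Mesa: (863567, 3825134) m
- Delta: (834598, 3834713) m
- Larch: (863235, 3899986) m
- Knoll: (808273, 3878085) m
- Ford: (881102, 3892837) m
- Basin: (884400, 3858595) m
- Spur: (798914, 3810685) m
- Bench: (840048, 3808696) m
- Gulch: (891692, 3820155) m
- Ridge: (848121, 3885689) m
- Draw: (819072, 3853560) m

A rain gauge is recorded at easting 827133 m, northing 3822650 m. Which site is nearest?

Squared distances to each site:
Mesa: 1333606612.000; Delta: 201242194.000; Larch: 7284211300.000; Knoll: 3428738825.000; Ford: 7838867930.000; Basin: 4571552314.000; Spur: 939473186.000; Bench: 361511341.000; Gulch: 4174089506.000; Ridge: 4414411665.000; Draw: 1020407821.000.
Minimum at Delta.

Delta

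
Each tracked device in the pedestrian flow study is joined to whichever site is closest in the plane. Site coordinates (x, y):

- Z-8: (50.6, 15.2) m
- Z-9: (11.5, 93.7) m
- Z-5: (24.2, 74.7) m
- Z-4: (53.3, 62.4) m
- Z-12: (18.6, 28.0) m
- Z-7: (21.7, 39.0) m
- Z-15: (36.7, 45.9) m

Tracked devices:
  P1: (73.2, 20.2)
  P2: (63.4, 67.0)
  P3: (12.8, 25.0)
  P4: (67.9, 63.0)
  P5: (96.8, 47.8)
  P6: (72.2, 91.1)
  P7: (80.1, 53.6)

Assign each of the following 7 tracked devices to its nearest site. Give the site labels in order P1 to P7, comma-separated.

P1 → Z-8 (d²=535.76)
P2 → Z-4 (d²=123.17)
P3 → Z-12 (d²=42.64)
P4 → Z-4 (d²=213.52)
P5 → Z-4 (d²=2105.41)
P6 → Z-4 (d²=1180.90)
P7 → Z-4 (d²=795.68)

Z-8, Z-4, Z-12, Z-4, Z-4, Z-4, Z-4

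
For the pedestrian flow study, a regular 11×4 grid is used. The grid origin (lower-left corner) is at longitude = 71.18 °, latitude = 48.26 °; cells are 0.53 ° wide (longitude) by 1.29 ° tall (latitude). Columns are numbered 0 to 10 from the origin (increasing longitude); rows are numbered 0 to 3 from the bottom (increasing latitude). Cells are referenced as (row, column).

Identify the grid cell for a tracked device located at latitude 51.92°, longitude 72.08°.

(2, 1)

Column index: ⌊(72.08 − 71.18) / 0.53⌋ = ⌊1.698⌋ = 1
Row offset from origin: ⌊(51.92 − 48.26) / 1.29⌋ = ⌊2.837⌋ = 2 → row 2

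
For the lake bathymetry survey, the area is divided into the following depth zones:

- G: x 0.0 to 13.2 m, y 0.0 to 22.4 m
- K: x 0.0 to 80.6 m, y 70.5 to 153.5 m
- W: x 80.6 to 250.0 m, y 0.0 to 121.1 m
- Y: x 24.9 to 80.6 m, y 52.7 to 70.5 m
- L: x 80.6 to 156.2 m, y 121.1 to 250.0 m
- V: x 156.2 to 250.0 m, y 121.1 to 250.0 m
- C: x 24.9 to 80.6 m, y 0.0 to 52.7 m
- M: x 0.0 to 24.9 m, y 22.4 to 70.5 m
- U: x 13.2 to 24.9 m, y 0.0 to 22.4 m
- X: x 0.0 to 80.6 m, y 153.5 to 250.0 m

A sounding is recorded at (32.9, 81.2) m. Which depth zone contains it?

K

The point has x = 32.9 and y = 81.2.
Only K satisfies 0.0 ≤ x ≤ 80.6 and 70.5 ≤ y ≤ 153.5.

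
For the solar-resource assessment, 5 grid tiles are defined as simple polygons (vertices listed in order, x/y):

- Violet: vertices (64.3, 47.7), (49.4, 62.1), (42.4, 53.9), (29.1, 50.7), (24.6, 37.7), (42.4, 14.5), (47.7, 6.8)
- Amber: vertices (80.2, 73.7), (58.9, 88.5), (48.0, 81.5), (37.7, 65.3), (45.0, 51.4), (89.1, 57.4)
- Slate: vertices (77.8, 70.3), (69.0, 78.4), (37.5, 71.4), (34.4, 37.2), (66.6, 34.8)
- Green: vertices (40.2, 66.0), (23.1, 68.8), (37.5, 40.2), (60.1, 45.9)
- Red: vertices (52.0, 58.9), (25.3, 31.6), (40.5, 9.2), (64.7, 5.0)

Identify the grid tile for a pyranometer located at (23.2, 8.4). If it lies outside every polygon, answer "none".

Cast a ray rightward from (23.2, 8.4). For each polygon, the edges (by vertex number in listed order) whose endpoints lie on opposite sides of y = 8.4, where each meets that height, and whether that is right or left of the point:
Violet: 6–7 at x≈46.60 (right), 7–1 at x≈48.35 (right) → 2 crossings.
Amber: no edge straddles that height → 0 crossings.
Slate: no edge straddles that height → 0 crossings.
Green: no edge straddles that height → 0 crossings.
Red: 3–4 at x≈45.11 (right), 4–1 at x≈63.90 (right) → 2 crossings.
All counts are even, so the point lies outside every listed polygon.

none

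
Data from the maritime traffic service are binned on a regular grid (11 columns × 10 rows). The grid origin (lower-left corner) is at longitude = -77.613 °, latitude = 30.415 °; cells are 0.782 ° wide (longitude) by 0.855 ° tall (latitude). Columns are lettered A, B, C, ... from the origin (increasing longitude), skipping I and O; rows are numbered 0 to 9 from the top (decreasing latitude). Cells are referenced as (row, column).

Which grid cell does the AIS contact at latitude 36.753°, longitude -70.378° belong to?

(2, K)

Column index: ⌊(-70.378 − -77.613) / 0.782⌋ = ⌊9.252⌋ = 9 → column K
Row offset from origin: ⌊(36.753 − 30.415) / 0.855⌋ = ⌊7.413⌋ = 7 → row 2 (counted from top)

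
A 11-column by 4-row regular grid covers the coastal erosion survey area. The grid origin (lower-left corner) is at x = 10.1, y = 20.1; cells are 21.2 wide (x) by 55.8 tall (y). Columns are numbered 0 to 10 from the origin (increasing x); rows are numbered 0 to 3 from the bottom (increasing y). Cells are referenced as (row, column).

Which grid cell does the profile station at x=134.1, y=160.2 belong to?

(2, 5)

Column index: ⌊(134.1 − 10.1) / 21.2⌋ = ⌊5.849⌋ = 5
Row offset from origin: ⌊(160.2 − 20.1) / 55.8⌋ = ⌊2.511⌋ = 2 → row 2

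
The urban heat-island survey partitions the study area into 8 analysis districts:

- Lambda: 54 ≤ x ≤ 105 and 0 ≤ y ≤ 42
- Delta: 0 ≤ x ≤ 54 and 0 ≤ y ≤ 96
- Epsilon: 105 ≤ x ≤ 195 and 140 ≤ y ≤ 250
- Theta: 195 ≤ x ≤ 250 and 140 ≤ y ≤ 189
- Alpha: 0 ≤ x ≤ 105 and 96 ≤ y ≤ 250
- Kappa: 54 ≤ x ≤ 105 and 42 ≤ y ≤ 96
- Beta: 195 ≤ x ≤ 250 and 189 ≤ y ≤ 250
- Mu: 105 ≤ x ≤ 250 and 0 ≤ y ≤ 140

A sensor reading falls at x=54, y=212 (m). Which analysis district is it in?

The point has x = 54 and y = 212.
Only Alpha satisfies 0 ≤ x ≤ 105 and 96 ≤ y ≤ 250.

Alpha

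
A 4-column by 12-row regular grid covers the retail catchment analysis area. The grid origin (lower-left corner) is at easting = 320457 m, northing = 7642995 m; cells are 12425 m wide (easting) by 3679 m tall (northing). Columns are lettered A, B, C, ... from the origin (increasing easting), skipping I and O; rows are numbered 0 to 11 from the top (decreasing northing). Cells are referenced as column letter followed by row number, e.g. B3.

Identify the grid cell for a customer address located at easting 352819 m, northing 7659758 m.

Column index: ⌊(352819 − 320457) / 12425⌋ = ⌊2.605⌋ = 2 → column C
Row offset from origin: ⌊(7659758 − 7642995) / 3679⌋ = ⌊4.556⌋ = 4 → row 7 (counted from top)

C7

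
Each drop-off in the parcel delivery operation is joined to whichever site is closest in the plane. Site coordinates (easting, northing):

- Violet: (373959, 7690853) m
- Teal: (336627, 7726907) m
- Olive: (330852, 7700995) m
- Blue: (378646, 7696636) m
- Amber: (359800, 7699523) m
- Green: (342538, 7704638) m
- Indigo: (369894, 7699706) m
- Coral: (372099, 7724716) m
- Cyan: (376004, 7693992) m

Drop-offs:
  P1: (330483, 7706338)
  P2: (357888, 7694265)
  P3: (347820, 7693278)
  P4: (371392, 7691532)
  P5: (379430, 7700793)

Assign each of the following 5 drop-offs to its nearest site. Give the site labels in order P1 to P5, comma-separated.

P1 → Olive (d²=28683810.00)
P2 → Amber (d²=31302308.00)
P3 → Green (d²=156949124.00)
P4 → Violet (d²=7050530.00)
P5 → Blue (d²=17895305.00)

Olive, Amber, Green, Violet, Blue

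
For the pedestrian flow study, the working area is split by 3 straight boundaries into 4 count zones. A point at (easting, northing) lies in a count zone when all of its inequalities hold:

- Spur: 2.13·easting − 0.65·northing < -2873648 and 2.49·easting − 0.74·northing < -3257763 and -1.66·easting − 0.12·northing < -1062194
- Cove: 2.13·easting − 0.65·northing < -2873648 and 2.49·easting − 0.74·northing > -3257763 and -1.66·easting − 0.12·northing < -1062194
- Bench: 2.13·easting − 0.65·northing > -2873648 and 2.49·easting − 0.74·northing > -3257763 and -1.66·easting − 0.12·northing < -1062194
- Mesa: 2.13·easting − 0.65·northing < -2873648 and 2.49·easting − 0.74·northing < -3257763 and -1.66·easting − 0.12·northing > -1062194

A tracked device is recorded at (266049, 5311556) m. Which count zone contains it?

Spur

2.13·266049 − 0.65·5311556 = -2885827.030, which is < -2873648
2.49·266049 − 0.74·5311556 = -3268089.430, which is < -3257763
-1.66·266049 − 0.12·5311556 = -1079028.060, which is < -1062194
This sign pattern matches Spur.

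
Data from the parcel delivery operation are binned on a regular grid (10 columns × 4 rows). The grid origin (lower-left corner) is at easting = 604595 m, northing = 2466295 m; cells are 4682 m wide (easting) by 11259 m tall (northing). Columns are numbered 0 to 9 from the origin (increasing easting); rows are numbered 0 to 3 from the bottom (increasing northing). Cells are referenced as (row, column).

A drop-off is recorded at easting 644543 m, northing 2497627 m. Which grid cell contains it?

Column index: ⌊(644543 − 604595) / 4682⌋ = ⌊8.532⌋ = 8
Row offset from origin: ⌊(2497627 − 2466295) / 11259⌋ = ⌊2.783⌋ = 2 → row 2

(2, 8)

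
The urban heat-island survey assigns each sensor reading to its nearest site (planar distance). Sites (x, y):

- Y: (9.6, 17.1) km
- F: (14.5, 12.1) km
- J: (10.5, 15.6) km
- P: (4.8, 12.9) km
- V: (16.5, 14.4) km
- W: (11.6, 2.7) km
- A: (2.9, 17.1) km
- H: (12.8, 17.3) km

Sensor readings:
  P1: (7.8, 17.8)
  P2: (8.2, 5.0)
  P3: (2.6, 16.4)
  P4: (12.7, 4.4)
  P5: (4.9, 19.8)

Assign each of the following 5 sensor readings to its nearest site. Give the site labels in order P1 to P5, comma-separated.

P1 → Y (d²=3.73)
P2 → W (d²=16.85)
P3 → A (d²=0.58)
P4 → W (d²=4.10)
P5 → A (d²=11.29)

Y, W, A, W, A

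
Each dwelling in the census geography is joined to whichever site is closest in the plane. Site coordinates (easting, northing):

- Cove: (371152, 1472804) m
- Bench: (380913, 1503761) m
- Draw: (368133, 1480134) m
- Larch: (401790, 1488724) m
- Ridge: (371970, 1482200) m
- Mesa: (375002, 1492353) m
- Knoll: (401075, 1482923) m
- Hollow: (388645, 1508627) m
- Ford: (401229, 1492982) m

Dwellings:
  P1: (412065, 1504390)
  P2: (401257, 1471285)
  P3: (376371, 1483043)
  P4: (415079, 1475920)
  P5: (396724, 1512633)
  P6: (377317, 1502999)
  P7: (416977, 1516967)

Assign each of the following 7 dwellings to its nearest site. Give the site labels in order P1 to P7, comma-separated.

Ford, Knoll, Ridge, Knoll, Hollow, Bench, Ford

P1 → Ford (d²=247561360.00)
P2 → Knoll (d²=135476168.00)
P3 → Ridge (d²=20079450.00)
P4 → Knoll (d²=245154025.00)
P5 → Hollow (d²=81318277.00)
P6 → Bench (d²=13511860.00)
P7 → Ford (d²=823279729.00)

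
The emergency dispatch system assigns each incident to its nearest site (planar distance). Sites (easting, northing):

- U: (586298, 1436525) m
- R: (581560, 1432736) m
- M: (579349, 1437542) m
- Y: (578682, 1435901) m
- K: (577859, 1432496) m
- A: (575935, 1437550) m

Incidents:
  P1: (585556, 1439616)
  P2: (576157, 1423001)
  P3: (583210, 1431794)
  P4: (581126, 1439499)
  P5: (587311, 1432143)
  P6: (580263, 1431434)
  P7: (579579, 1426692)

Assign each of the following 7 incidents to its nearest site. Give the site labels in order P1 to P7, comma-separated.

P1 → U (d²=10104845.00)
P2 → K (d²=93051829.00)
P3 → R (d²=3609864.00)
P4 → M (d²=6987578.00)
P5 → U (d²=20228093.00)
P6 → R (d²=3377413.00)
P7 → K (d²=36644816.00)

U, K, R, M, U, R, K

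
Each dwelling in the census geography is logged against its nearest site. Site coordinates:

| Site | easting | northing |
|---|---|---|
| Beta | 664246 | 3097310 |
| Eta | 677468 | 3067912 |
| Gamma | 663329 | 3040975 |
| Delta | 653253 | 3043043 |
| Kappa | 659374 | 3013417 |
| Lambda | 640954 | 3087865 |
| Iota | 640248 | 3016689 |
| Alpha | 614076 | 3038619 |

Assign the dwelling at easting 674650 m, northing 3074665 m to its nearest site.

Eta

Squared distances to each site:
Beta: 621039241.000; Eta: 53544133.000; Gamma: 1263181141.000; Delta: 1457782493.000; Kappa: 3984673680.000; Lambda: 1309660416.000; Iota: 4544714180.000; Alpha: 4968523592.000.
Minimum at Eta.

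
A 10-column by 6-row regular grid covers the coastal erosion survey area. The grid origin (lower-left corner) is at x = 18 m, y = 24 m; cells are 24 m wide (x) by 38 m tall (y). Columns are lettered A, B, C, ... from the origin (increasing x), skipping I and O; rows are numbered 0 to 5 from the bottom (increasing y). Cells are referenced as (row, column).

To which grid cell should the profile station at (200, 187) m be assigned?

(4, H)

Column index: ⌊(200 − 18) / 24⌋ = ⌊7.583⌋ = 7 → column H
Row offset from origin: ⌊(187 − 24) / 38⌋ = ⌊4.289⌋ = 4 → row 4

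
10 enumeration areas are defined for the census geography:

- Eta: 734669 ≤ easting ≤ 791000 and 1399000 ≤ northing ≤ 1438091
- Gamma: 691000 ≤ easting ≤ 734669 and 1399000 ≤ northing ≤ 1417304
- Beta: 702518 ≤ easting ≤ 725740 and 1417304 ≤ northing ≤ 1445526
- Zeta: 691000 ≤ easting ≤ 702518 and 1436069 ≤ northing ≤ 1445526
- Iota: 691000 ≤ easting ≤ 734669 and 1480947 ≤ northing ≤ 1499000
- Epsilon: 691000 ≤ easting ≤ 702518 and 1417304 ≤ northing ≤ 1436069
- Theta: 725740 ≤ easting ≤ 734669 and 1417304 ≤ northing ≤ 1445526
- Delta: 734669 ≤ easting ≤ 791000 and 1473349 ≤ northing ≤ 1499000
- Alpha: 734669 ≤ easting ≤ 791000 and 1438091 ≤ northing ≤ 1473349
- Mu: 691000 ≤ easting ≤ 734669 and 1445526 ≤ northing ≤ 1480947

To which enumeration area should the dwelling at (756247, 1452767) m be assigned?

Alpha

The point has easting = 756247 and northing = 1452767.
Only Alpha satisfies 734669 ≤ easting ≤ 791000 and 1438091 ≤ northing ≤ 1473349.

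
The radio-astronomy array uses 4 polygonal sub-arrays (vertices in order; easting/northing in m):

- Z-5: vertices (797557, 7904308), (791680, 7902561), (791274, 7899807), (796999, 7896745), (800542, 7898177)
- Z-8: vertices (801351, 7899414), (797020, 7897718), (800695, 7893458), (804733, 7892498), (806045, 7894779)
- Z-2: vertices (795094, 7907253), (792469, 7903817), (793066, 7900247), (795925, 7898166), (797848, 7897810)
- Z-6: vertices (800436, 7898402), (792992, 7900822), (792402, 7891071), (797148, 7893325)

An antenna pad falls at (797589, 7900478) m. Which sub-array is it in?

Z-5

Cast a ray rightward from (797589, 7900478). For each polygon, the edges (by vertex number in listed order) whose endpoints lie on opposite sides of northing = 7900478, where each meets that height, and whether that is right or left of the point:
Z-5: 2–3 at easting≈791372.9 (left), 5–1 at easting≈799421.7 (right) → 1 crossing.
Z-8: no edge straddles that height → 0 crossings.
Z-2: 2–3 at easting≈793027.4 (left), 5–1 at easting≈797069.9 (left) → 0 crossings.
Z-6: 1–2 at easting≈794050.2 (left), 2–3 at easting≈792971.2 (left) → 0 crossings.
Only Z-5 has an odd count, so the point is inside Z-5.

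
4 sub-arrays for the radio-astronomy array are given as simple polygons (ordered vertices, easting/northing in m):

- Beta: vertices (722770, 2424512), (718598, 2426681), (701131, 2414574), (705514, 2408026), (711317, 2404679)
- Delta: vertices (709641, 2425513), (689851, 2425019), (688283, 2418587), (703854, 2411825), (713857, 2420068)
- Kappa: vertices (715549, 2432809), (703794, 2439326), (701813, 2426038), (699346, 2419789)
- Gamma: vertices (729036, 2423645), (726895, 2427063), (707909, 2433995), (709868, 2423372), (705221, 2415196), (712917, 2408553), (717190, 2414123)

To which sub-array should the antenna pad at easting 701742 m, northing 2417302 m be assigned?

Delta

Cast a ray rightward from (701742, 2417302). For each polygon, the edges (by vertex number in listed order) whose endpoints lie on opposite sides of northing = 2417302, where each meets that height, and whether that is right or left of the point:
Beta: 2–3 at easting≈705066.7 (right), 5–1 at easting≈718606.4 (right) → 2 crossings.
Delta: 3–4 at easting≈691242.0 (left), 4–5 at easting≈710500.4 (right) → 1 crossing.
Kappa: no edge straddles that height → 0 crossings.
Gamma: 4–5 at easting≈706418.0 (right), 7–1 at easting≈721144.9 (right) → 2 crossings.
Only Delta has an odd count, so the point is inside Delta.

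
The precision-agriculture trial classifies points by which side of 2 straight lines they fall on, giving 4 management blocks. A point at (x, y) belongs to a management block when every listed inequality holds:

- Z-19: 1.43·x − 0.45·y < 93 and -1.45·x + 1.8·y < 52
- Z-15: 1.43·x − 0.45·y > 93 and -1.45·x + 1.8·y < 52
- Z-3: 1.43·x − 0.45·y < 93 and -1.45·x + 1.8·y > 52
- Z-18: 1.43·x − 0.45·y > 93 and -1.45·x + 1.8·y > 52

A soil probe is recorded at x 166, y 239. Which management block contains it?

Z-18

1.43·166 − 0.45·239 = 129.830, which is > 93
-1.45·166 + 1.8·239 = 189.500, which is > 52
This sign pattern matches Z-18.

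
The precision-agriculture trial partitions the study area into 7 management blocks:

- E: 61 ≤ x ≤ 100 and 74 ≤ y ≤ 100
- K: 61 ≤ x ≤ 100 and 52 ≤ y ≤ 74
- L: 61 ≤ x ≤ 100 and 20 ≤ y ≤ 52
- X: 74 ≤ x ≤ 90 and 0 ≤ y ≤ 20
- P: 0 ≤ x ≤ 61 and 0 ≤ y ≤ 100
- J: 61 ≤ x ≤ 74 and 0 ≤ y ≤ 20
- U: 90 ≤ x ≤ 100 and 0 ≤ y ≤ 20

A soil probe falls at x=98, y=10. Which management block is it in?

U

The point has x = 98 and y = 10.
Only U satisfies 90 ≤ x ≤ 100 and 0 ≤ y ≤ 20.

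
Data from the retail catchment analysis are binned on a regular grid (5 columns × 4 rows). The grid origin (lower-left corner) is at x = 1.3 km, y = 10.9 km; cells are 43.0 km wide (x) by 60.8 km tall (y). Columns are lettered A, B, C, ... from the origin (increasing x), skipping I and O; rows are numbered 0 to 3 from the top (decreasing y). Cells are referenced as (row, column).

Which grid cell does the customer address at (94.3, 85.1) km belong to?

(2, C)

Column index: ⌊(94.3 − 1.3) / 43.0⌋ = ⌊2.163⌋ = 2 → column C
Row offset from origin: ⌊(85.1 − 10.9) / 60.8⌋ = ⌊1.220⌋ = 1 → row 2 (counted from top)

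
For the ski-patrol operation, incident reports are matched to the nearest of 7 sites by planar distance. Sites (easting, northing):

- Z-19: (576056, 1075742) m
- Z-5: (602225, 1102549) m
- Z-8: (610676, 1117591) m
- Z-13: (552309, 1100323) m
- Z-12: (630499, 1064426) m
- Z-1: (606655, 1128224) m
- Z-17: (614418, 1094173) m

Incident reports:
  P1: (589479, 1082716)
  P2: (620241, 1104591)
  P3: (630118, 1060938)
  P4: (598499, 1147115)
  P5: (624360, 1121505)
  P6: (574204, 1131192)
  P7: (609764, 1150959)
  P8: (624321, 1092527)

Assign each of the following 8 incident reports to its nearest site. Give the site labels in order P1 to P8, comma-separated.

P1 → Z-19 (d²=228813605.00)
P2 → Z-17 (d²=142442053.00)
P3 → Z-12 (d²=12311305.00)
P4 → Z-1 (d²=423390217.00)
P5 → Z-8 (d²=202571252.00)
P6 → Z-1 (d²=1061876425.00)
P7 → Z-1 (d²=526546106.00)
P8 → Z-17 (d²=100778725.00)

Z-19, Z-17, Z-12, Z-1, Z-8, Z-1, Z-1, Z-17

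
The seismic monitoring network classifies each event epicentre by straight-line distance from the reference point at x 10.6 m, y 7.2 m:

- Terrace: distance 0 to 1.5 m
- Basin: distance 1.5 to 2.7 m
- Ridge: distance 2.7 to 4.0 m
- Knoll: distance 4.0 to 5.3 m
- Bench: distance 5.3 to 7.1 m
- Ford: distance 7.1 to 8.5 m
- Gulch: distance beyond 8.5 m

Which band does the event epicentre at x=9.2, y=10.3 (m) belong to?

Distance = √((9.2−10.6)² + (10.3−7.2)²) = √(1.960 + 9.610) = 3.401 m.
2.7 ≤ 3.401 < 4.0 → Ridge.

Ridge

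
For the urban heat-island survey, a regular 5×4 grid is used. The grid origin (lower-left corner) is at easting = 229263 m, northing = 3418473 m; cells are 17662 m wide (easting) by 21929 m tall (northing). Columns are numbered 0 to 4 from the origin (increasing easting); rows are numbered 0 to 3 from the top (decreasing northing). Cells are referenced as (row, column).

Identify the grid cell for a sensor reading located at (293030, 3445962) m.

Column index: ⌊(293030 − 229263) / 17662⌋ = ⌊3.610⌋ = 3
Row offset from origin: ⌊(3445962 − 3418473) / 21929⌋ = ⌊1.254⌋ = 1 → row 2 (counted from top)

(2, 3)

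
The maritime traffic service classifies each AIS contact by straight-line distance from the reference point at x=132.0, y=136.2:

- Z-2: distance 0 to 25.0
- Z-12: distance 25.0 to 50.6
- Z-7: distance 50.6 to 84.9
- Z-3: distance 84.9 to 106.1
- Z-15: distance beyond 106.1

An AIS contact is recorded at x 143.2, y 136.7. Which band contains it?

Distance = √((143.2−132.0)² + (136.7−136.2)²) = √(125.440 + 0.250) = 11.211.
0 ≤ 11.211 < 25.0 → Z-2.

Z-2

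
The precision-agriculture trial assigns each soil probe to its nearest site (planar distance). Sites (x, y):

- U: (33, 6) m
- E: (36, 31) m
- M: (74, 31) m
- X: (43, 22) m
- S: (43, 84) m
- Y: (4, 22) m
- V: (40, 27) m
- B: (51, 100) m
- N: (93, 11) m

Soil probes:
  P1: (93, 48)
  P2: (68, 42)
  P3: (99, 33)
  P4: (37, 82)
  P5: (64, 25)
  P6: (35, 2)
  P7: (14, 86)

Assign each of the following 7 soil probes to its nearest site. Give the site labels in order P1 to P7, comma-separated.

P1 → M (d²=650.00)
P2 → M (d²=157.00)
P3 → N (d²=520.00)
P4 → S (d²=40.00)
P5 → M (d²=136.00)
P6 → U (d²=20.00)
P7 → S (d²=845.00)

M, M, N, S, M, U, S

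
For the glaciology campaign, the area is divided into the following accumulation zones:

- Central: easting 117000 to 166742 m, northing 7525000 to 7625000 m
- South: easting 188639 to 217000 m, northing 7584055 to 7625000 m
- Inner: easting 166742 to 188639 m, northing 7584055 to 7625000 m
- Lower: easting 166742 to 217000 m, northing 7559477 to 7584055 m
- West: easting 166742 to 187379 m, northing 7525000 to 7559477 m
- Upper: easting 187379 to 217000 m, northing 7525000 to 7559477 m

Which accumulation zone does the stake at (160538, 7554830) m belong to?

Central

The point has easting = 160538 and northing = 7554830.
Only Central satisfies 117000 ≤ easting ≤ 166742 and 7525000 ≤ northing ≤ 7625000.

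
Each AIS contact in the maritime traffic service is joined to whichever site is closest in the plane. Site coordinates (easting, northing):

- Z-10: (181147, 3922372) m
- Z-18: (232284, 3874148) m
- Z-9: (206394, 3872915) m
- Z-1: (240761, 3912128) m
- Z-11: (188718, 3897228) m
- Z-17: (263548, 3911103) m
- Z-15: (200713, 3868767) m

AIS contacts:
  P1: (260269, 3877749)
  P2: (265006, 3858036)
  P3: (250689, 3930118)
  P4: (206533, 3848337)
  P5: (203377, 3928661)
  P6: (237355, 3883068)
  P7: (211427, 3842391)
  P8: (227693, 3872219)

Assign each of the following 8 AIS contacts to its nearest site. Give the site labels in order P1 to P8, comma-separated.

Z-18, Z-18, Z-1, Z-15, Z-10, Z-18, Z-15, Z-18

P1 → Z-18 (d²=796127426.00)
P2 → Z-18 (d²=1330325828.00)
P3 → Z-1 (d²=422205284.00)
P4 → Z-15 (d²=451257300.00)
P5 → Z-10 (d²=533724421.00)
P6 → Z-18 (d²=105281441.00)
P7 → Z-15 (d²=810483172.00)
P8 → Z-18 (d²=24798322.00)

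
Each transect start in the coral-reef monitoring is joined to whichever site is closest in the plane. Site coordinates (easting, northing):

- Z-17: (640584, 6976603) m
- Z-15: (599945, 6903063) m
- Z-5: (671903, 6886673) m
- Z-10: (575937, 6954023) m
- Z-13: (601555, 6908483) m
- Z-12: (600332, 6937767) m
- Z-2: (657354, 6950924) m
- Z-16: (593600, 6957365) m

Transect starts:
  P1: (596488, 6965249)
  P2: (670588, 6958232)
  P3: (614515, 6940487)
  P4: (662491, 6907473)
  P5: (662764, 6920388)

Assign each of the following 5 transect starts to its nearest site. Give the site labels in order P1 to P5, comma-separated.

Z-16, Z-2, Z-12, Z-5, Z-2

P1 → Z-16 (d²=70498000.00)
P2 → Z-2 (d²=228545620.00)
P3 → Z-12 (d²=208555889.00)
P4 → Z-5 (d²=521225744.00)
P5 → Z-2 (d²=961715396.00)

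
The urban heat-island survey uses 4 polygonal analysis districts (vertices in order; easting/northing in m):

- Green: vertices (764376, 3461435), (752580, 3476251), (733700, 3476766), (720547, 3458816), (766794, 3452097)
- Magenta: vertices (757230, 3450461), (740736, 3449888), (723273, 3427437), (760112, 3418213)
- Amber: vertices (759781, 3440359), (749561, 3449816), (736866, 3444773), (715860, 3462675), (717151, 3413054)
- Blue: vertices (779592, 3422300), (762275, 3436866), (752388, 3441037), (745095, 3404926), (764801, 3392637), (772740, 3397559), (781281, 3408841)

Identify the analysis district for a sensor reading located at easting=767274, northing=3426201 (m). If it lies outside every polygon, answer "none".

Cast a ray rightward from (767274, 3426201). For each polygon, the edges (by vertex number in listed order) whose endpoints lie on opposite sides of northing = 3426201, where each meets that height, and whether that is right or left of the point:
Green: no edge straddles that height → 0 crossings.
Magenta: 3–4 at easting≈728209.4 (left), 4–1 at easting≈759398.1 (left) → 0 crossings.
Amber: 4–5 at easting≈716809.0 (left), 5–1 at easting≈737676.8 (left) → 0 crossings.
Blue: 1–2 at easting≈774954.2 (right), 3–4 at easting≈749391.7 (left) → 1 crossing.
Only Blue has an odd count, so the point is inside Blue.

Blue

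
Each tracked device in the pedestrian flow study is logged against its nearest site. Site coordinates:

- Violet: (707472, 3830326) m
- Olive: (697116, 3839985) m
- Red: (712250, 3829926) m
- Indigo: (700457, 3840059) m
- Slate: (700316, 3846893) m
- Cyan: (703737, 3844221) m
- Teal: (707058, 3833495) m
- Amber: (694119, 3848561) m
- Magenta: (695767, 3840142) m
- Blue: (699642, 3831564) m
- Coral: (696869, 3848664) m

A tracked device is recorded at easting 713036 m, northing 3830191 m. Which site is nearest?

Red

Squared distances to each site:
Violet: 30976321.000; Olive: 349368836.000; Red: 688021.000; Indigo: 255608665.000; Slate: 440755204.000; Cyan: 283312301.000; Teal: 46652900.000; Amber: 695309789.000; Magenta: 397240762.000; Blue: 181284365.000; Coral: 602623618.000.
Minimum at Red.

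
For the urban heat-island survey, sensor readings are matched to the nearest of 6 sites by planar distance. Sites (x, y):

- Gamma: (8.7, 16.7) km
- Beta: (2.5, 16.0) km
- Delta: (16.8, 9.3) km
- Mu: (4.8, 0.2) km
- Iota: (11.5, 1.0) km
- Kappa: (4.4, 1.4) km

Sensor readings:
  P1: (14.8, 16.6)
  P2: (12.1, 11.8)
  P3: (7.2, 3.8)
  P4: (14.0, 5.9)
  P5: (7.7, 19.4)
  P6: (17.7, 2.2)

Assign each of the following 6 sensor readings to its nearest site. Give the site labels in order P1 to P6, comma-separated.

Gamma, Delta, Kappa, Delta, Gamma, Iota

P1 → Gamma (d²=37.22)
P2 → Delta (d²=28.34)
P3 → Kappa (d²=13.60)
P4 → Delta (d²=19.40)
P5 → Gamma (d²=8.29)
P6 → Iota (d²=39.88)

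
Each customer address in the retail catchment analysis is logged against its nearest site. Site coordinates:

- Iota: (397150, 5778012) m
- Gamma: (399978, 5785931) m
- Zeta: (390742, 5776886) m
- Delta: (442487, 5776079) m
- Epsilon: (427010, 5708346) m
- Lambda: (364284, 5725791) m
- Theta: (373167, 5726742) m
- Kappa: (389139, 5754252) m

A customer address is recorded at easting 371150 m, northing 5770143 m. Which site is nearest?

Squared distances to each site:
Iota: 737921161.000; Gamma: 1080314528.000; Zeta: 429314513.000; Delta: 5124203665.000; Epsilon: 6939208809.000; Lambda: 2014241860.000; Theta: 1887715090.000; Kappa: 576128002.000.
Minimum at Zeta.

Zeta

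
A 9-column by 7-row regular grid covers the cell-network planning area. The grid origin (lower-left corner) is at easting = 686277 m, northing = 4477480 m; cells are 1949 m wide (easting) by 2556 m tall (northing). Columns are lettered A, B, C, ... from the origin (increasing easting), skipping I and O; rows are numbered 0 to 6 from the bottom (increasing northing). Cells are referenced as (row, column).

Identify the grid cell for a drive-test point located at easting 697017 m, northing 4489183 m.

(4, F)

Column index: ⌊(697017 − 686277) / 1949⌋ = ⌊5.511⌋ = 5 → column F
Row offset from origin: ⌊(4489183 − 4477480) / 2556⌋ = ⌊4.579⌋ = 4 → row 4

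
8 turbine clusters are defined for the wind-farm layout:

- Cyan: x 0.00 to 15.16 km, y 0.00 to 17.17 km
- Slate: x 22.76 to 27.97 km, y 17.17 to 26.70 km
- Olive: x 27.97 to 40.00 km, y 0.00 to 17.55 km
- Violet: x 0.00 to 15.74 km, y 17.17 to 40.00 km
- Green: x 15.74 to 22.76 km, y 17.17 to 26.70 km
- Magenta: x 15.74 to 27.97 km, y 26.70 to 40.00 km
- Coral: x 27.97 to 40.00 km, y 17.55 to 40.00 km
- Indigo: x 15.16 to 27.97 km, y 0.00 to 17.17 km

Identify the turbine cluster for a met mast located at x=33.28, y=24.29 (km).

The point has x = 33.28 and y = 24.29.
Only Coral satisfies 27.97 ≤ x ≤ 40.00 and 17.55 ≤ y ≤ 40.00.

Coral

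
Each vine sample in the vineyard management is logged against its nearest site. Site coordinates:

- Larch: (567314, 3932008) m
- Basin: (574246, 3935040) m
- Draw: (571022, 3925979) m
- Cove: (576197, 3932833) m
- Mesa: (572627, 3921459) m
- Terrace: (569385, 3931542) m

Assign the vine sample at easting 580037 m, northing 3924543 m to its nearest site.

Squared distances to each site:
Larch: 217600954.000; Basin: 143722690.000; Draw: 83332321.000; Cove: 83469700.000; Mesa: 64419156.000; Terrace: 162451105.000.
Minimum at Mesa.

Mesa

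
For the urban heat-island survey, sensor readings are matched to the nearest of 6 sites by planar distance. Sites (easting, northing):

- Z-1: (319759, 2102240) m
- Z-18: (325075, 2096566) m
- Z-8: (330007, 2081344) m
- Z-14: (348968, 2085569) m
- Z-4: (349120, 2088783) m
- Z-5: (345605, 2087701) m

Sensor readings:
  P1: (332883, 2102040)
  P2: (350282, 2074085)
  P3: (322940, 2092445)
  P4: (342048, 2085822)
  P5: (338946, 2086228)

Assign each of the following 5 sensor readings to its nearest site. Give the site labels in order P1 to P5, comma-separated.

Z-18, Z-14, Z-18, Z-5, Z-5

P1 → Z-18 (d²=90929540.00)
P2 → Z-14 (d²=133608852.00)
P3 → Z-18 (d²=21540866.00)
P4 → Z-5 (d²=16182890.00)
P5 → Z-5 (d²=46512010.00)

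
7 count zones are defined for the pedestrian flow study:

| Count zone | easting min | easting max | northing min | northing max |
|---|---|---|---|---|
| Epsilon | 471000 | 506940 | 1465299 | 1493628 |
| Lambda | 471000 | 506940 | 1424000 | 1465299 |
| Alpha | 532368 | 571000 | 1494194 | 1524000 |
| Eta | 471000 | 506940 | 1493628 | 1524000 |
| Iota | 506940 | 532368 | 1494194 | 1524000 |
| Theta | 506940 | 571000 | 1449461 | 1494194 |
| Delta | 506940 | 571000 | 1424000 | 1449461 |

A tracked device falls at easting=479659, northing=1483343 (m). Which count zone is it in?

The point has easting = 479659 and northing = 1483343.
Only Epsilon satisfies 471000 ≤ easting ≤ 506940 and 1465299 ≤ northing ≤ 1493628.

Epsilon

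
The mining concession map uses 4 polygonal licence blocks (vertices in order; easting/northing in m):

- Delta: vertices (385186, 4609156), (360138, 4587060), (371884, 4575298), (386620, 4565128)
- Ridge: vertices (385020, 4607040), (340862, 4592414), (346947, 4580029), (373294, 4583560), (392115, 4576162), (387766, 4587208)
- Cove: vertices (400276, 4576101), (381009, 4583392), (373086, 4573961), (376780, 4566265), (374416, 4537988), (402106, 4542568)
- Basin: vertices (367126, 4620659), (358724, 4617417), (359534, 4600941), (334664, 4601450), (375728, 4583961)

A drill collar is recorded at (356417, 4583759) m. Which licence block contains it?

Ridge

Cast a ray rightward from (356417, 4583759). For each polygon, the edges (by vertex number in listed order) whose endpoints lie on opposite sides of northing = 4583759, where each meets that height, and whether that is right or left of the point:
Delta: 2–3 at easting≈363434.5 (right), 4–1 at easting≈386013.2 (right) → 2 crossings.
Ridge: 2–3 at easting≈345114.4 (left), 5–6 at easting≈389123.9 (right) → 1 crossing.
Cove: no edge straddles that height → 0 crossings.
Basin: no edge straddles that height → 0 crossings.
Only Ridge has an odd count, so the point is inside Ridge.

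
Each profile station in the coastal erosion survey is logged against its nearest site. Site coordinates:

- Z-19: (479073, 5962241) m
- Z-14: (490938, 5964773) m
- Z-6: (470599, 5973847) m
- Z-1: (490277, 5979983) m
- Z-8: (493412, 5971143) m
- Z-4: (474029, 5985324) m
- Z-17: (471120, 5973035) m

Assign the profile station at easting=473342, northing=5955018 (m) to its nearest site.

Squared distances to each site:
Z-19: 85016090.000; Z-14: 404779241.000; Z-6: 362055290.000; Z-1: 910045450.000; Z-8: 662820525.000; Z-4: 918925605.000; Z-17: 329549573.000.
Minimum at Z-19.

Z-19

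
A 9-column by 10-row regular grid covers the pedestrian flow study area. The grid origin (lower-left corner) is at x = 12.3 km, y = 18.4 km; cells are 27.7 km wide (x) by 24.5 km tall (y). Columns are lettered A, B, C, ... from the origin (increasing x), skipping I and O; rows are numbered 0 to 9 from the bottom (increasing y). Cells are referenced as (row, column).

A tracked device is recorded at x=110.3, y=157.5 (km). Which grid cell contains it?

(5, D)

Column index: ⌊(110.3 − 12.3) / 27.7⌋ = ⌊3.538⌋ = 3 → column D
Row offset from origin: ⌊(157.5 − 18.4) / 24.5⌋ = ⌊5.678⌋ = 5 → row 5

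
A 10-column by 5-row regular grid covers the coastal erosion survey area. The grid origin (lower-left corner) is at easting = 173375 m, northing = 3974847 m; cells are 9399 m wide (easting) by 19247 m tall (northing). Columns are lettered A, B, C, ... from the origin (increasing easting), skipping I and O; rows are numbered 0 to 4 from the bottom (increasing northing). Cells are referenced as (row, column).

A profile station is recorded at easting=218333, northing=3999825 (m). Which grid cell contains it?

(1, E)

Column index: ⌊(218333 − 173375) / 9399⌋ = ⌊4.783⌋ = 4 → column E
Row offset from origin: ⌊(3999825 − 3974847) / 19247⌋ = ⌊1.298⌋ = 1 → row 1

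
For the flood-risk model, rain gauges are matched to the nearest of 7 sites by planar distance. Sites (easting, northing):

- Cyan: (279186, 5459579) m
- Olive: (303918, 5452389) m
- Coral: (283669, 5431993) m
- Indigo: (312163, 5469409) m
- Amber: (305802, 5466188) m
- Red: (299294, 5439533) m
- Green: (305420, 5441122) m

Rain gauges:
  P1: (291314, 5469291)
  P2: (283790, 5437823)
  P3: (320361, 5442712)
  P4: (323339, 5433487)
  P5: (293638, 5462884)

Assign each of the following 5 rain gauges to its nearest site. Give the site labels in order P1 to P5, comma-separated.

Amber, Coral, Green, Green, Amber

P1 → Amber (d²=219530753.00)
P2 → Coral (d²=34003541.00)
P3 → Green (d²=225761581.00)
P4 → Green (d²=379383786.00)
P5 → Amber (d²=158879312.00)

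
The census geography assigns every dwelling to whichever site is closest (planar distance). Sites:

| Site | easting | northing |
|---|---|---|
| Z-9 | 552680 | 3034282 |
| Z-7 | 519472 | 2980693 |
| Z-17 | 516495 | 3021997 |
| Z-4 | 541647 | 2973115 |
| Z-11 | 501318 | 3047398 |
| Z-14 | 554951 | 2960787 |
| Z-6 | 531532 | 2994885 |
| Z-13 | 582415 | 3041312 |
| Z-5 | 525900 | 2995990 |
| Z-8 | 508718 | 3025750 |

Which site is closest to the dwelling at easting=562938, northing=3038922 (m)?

Z-9

Squared distances to each site:
Z-9: 126756164.000; Z-7: 5279909597.000; Z-17: 2443407874.000; Z-4: 4783867930.000; Z-11: 3868866976.000; Z-14: 6168870394.000; Z-6: 2925594205.000; Z-13: 385065629.000; Z-5: 3214970068.000; Z-8: 3113309984.000.
Minimum at Z-9.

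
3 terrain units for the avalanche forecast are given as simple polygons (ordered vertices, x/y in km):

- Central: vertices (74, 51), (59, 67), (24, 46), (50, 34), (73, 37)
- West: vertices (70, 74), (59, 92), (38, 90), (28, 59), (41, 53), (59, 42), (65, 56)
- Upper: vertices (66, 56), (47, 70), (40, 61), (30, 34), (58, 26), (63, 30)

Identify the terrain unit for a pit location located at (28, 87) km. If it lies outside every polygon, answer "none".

none

Cast a ray rightward from (28, 87). For each polygon, the edges (by vertex number in listed order) whose endpoints lie on opposite sides of y = 87, where each meets that height, and whether that is right or left of the point:
Central: no edge straddles that height → 0 crossings.
West: 1–2 at x≈62.1 (right), 3–4 at x≈37.0 (right) → 2 crossings.
Upper: no edge straddles that height → 0 crossings.
All counts are even, so the point lies outside every listed polygon.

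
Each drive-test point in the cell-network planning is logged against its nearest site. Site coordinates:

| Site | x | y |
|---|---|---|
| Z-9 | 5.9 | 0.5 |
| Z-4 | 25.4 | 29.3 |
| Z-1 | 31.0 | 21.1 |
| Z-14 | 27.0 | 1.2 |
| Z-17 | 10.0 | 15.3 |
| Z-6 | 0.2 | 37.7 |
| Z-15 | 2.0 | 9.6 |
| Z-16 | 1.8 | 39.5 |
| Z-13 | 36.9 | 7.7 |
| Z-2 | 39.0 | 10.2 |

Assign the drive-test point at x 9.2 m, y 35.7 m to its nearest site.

Squared distances to each site:
Z-9: 1249.930; Z-4: 303.400; Z-1: 688.400; Z-14: 1507.090; Z-17: 416.800; Z-6: 85.000; Z-15: 733.050; Z-16: 69.200; Z-13: 1551.290; Z-2: 1538.290.
Minimum at Z-16.

Z-16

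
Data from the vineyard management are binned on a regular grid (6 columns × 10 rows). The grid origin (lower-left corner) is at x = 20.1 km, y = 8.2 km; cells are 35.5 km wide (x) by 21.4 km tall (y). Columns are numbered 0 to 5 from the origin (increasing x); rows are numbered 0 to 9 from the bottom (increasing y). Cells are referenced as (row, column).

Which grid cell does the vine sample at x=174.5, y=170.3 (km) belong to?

(7, 4)

Column index: ⌊(174.5 − 20.1) / 35.5⌋ = ⌊4.349⌋ = 4
Row offset from origin: ⌊(170.3 − 8.2) / 21.4⌋ = ⌊7.575⌋ = 7 → row 7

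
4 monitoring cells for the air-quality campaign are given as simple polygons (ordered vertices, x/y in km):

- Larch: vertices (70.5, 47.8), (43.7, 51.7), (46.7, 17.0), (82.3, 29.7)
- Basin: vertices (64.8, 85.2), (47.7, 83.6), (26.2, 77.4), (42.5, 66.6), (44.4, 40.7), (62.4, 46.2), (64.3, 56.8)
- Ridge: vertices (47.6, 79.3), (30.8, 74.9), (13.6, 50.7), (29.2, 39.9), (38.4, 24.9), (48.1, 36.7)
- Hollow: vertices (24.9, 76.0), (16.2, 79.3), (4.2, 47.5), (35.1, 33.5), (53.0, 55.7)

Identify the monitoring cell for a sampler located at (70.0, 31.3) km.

Larch

Cast a ray rightward from (70.0, 31.3). For each polygon, the edges (by vertex number in listed order) whose endpoints lie on opposite sides of y = 31.3, where each meets that height, and whether that is right or left of the point:
Larch: 2–3 at x≈45.46 (left), 4–1 at x≈81.26 (right) → 1 crossing.
Basin: no edge straddles that height → 0 crossings.
Ridge: 4–5 at x≈34.47 (left), 5–6 at x≈43.66 (left) → 0 crossings.
Hollow: no edge straddles that height → 0 crossings.
Only Larch has an odd count, so the point is inside Larch.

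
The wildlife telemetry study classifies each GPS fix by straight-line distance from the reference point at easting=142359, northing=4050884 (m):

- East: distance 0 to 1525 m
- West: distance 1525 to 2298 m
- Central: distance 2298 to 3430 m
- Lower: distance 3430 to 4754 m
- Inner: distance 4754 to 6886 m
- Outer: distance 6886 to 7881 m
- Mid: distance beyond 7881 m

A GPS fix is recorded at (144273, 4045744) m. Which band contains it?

Inner

Distance = √((144273−142359)² + (4045744−4050884)²) = √(3663396.000 + 26419600.000) = 5484.797 m.
4754 ≤ 5484.797 < 6886 → Inner.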